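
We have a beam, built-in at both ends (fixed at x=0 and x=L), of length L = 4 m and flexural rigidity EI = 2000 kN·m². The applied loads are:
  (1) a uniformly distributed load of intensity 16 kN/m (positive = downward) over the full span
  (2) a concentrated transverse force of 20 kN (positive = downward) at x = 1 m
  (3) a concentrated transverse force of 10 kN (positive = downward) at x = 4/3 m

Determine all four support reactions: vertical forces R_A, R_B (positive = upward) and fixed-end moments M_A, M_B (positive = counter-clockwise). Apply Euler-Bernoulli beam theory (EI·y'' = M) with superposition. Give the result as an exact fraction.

Load 1 — uniform load w=16 kN/m over full span:
  R_A = wL/2 = 16·4/2 = 32 kN
  M_A = wL²/12 = 16·4²/12 = 64/3 kN·m
  R_B = wL/2 = 16·4/2 = 32 kN
  M_B = -wL²/12 = -16·4²/12 = -64/3 kN·m
Load 2 — point force P=20 kN at a=1 m (b=L-a=3):
  R_A = Pb²(3a+b)/L³ = 20·3²·(3·1+3)/4³ = 135/8 kN
  M_A = Pab²/L² = 20·1·3²/4² = 45/4 kN·m
  R_B = Pa²(a+3b)/L³ = 20·1²·(1+3·3)/4³ = 25/8 kN
  M_B = -Pa²b/L² = -20·1²·3/4² = -15/4 kN·m
Load 3 — point force P=10 kN at a=4/3 m (b=L-a=8/3):
  R_A = Pb²(3a+b)/L³ = 10·(8/3)²·(3·(4/3)+(8/3))/4³ = 200/27 kN
  M_A = Pab²/L² = 10·(4/3)·(8/3)²/4² = 160/27 kN·m
  R_B = Pa²(a+3b)/L³ = 10·(4/3)²·((4/3)+3·(8/3))/4³ = 70/27 kN
  M_B = -Pa²b/L² = -10·(4/3)²·(8/3)/4² = -80/27 kN·m
Superposition: R_A = 12157/216 kN, M_A = 4159/108 kN·m, R_B = 8147/216 kN, M_B = -3029/108 kN·m

R_A = 12157/216 kN, M_A = 4159/108 kN·m, R_B = 8147/216 kN, M_B = -3029/108 kN·m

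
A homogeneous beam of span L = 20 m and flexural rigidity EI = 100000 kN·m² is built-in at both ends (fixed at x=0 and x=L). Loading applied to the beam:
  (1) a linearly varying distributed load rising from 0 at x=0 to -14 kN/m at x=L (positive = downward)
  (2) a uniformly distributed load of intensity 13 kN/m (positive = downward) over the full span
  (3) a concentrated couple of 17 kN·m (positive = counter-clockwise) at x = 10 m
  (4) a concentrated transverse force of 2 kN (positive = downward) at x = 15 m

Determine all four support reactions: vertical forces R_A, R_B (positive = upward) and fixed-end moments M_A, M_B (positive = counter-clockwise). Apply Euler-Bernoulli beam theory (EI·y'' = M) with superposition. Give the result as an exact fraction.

R_A = 7167/80 kN, M_A = 6067/24 kN·m, R_B = 2593/80 kN, M_B = -3713/24 kN·m

Load 1 — triangular load w₀=-14 kN/m (0→w₀ over full span):
  R_A = 3w₀L/20 = 3·(-14)·20/20 = -42 kN
  M_A = w₀L²/30 = (-14)·20²/30 = -560/3 kN·m
  R_B = 7w₀L/20 = 7·(-14)·20/20 = -98 kN
  M_B = -w₀L²/20 = -(-14)·20²/20 = 280 kN·m
Load 2 — uniform load w=13 kN/m over full span:
  R_A = wL/2 = 13·20/2 = 130 kN
  M_A = wL²/12 = 13·20²/12 = 1300/3 kN·m
  R_B = wL/2 = 13·20/2 = 130 kN
  M_B = -wL²/12 = -13·20²/12 = -1300/3 kN·m
Load 3 — applied couple M₀=17 kN·m at a=10 m (b=L-a=10):
  R_A = 6M₀ab/L³ = 6·17·10·10/20³ = 51/40 kN
  M_A = M₀b(2a-b)/L² = 17·10·(2·10-10)/20² = 17/4 kN·m
  R_B = -6M₀ab/L³ = -6·17·10·10/20³ = -51/40 kN
  M_B = M₀a(2b-a)/L² = 17·10·(2·10-10)/20² = 17/4 kN·m
Load 4 — point force P=2 kN at a=15 m (b=L-a=5):
  R_A = Pb²(3a+b)/L³ = 2·5²·(3·15+5)/20³ = 5/16 kN
  M_A = Pab²/L² = 2·15·5²/20² = 15/8 kN·m
  R_B = Pa²(a+3b)/L³ = 2·15²·(15+3·5)/20³ = 27/16 kN
  M_B = -Pa²b/L² = -2·15²·5/20² = -45/8 kN·m
Superposition: R_A = 7167/80 kN, M_A = 6067/24 kN·m, R_B = 2593/80 kN, M_B = -3713/24 kN·m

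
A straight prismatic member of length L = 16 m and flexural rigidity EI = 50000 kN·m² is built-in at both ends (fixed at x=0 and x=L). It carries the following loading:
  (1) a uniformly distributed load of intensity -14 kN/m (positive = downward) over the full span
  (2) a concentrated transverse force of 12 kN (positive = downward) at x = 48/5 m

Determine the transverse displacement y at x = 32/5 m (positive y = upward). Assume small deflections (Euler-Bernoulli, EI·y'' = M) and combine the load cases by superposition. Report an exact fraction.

y(32/5) = 1961984/48828125 m

Load 1 — uniform load w=-14 kN/m over full span:
  y_1 = -wx²(L-x)²/(24EI) = -(-14)·(32/5)²·(16-(32/5))²/(24·50000) = 86016/1953125 m
Load 2 — point force P=12 kN at a=48/5 m (b=L-a=32/5):
  y_2 = -Pb²x²(3aL-(3a+b)x)/(6L³EI)  [x≤a] = -12·(32/5)²·(32/5)²·(3·(48/5)·16-(3·(48/5)+(32/5))·(32/5))/(6·16³·50000) = -188416/48828125 m
Superposition: y = Σ y_i = 1961984/48828125 m ≈ 0.040181 m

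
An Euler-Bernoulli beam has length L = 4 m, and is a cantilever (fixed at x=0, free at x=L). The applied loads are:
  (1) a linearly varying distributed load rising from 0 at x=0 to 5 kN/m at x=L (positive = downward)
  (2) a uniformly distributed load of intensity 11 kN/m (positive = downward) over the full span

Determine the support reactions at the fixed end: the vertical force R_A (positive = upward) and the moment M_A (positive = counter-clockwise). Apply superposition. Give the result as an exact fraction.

Load 1 — triangular load w₀=5 kN/m (0→w₀ over full span):
  R_A = w₀L/2 = 5·4/2 = 10 kN
  M_A = w₀L²/3 = 5·4²/3 = 80/3 kN·m
Load 2 — uniform load w=11 kN/m over full span:
  R_A = wL = 11·4 = 44 kN
  M_A = wL²/2 = 11·4²/2 = 88 kN·m
Superposition: R_A = 54 kN, M_A = 344/3 kN·m

R_A = 54 kN, M_A = 344/3 kN·m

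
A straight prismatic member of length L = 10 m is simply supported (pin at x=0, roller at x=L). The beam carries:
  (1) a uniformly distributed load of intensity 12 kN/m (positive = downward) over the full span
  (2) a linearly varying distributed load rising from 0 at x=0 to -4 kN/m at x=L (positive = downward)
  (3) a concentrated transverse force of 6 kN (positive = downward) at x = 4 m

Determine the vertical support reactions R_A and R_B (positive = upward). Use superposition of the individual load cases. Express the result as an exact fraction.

R_A = 854/15 kN, R_B = 736/15 kN

Load 1 — uniform load w=12 kN/m over full span:
  R_A = wL/2 = 12·10/2 = 60 kN
  R_B = wL/2 = 12·10/2 = 60 kN
Load 2 — triangular load w₀=-4 kN/m (0→w₀ over full span):
  R_A = w₀L/6 = (-4)·10/6 = -20/3 kN
  R_B = w₀L/3 = (-4)·10/3 = -40/3 kN
Load 3 — point force P=6 kN at a=4 m (b=L-a=6):
  R_A = Pb/L = 6·6/10 = 18/5 kN
  R_B = Pa/L = 6·4/10 = 12/5 kN
Superposition: R_A = 854/15 kN, R_B = 736/15 kN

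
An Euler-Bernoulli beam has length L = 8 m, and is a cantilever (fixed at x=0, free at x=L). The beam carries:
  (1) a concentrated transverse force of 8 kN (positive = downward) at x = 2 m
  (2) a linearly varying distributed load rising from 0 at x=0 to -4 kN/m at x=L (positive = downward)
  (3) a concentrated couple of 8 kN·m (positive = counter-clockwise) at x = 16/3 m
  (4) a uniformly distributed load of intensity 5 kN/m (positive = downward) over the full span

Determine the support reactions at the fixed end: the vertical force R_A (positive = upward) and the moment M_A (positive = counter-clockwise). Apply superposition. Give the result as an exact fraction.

R_A = 32 kN, M_A = 248/3 kN·m

Load 1 — point force P=8 kN at a=2 m (b=L-a=6):
  R_A = P = 8 kN
  M_A = Pa = 8·2 = 16 kN·m
Load 2 — triangular load w₀=-4 kN/m (0→w₀ over full span):
  R_A = w₀L/2 = (-4)·8/2 = -16 kN
  M_A = w₀L²/3 = (-4)·8²/3 = -256/3 kN·m
Load 3 — applied couple M₀=8 kN·m at a=16/3 m (b=L-a=8/3):
  R_A = 0 kN
  M_A = -M₀ = -8 kN·m
Load 4 — uniform load w=5 kN/m over full span:
  R_A = wL = 5·8 = 40 kN
  M_A = wL²/2 = 5·8²/2 = 160 kN·m
Superposition: R_A = 32 kN, M_A = 248/3 kN·m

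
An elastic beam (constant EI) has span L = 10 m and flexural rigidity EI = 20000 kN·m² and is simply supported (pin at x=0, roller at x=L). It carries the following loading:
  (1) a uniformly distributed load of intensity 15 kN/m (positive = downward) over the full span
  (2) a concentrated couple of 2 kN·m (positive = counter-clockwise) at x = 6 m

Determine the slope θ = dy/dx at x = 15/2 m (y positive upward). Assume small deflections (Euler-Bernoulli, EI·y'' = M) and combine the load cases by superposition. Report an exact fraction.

θ(15/2) = 103339/4800000 rad

Load 1 — uniform load w=15 kN/m over full span:
  θ_1 = -w(L³-6Lx²+4x³)/(24EI) = -15·(10³-6·10·(15/2)²+4·(15/2)³)/(24·20000) = 11/512 rad
Load 2 — applied couple M₀=2 kN·m at a=6 m (b=L-a=4):
  θ_2 = (M₀x²/(2L)-M₀(x-a)+C₁)/EI  [x>a] with C₁=M₀(3b²-L²)/(6L)=-26/15 = (2·(15/2)²/(2·10)-2·((15/2)-6)+(-26/15))/20000 = 107/2400000 rad
Superposition: θ = Σ θ_i = 103339/4800000 rad ≈ 0.021529 rad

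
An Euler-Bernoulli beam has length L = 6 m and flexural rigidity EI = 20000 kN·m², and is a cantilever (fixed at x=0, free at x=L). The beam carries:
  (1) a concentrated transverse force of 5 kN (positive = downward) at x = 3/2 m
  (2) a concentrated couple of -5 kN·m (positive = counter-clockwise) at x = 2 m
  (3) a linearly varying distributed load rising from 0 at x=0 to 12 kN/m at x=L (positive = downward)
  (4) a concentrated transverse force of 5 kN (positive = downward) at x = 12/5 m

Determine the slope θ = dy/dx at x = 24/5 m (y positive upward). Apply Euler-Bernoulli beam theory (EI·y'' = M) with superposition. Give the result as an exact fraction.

θ(24/5) = -1753709/100000000 rad

Load 1 — point force P=5 kN at a=3/2 m (b=L-a=9/2):
  θ_1 = -Pa²/(2EI)  [x>a] = -5·(3/2)²/(2·20000) = -9/32000 rad
Load 2 — applied couple M₀=-5 kN·m at a=2 m (b=L-a=4):
  θ_2 = M₀a/EI  [x>a] = (-5)·2/20000 = -1/2000 rad
Load 3 — triangular load w₀=12 kN/m (0→w₀ over full span):
  θ_3 = (w₀Lx²/4-w₀L²x/3-w₀x⁴/(24L))/EI = (12·6·(24/5)²/4-12·6²·(24/5)/3-12·(24/5)⁴/(24·6))/20000 = -6264/390625 rad
Load 4 — point force P=5 kN at a=12/5 m (b=L-a=18/5):
  θ_4 = -Pa²/(2EI)  [x>a] = -5·(12/5)²/(2·20000) = -9/12500 rad
Superposition: θ = Σ θ_i = -1753709/100000000 rad ≈ -0.017537 rad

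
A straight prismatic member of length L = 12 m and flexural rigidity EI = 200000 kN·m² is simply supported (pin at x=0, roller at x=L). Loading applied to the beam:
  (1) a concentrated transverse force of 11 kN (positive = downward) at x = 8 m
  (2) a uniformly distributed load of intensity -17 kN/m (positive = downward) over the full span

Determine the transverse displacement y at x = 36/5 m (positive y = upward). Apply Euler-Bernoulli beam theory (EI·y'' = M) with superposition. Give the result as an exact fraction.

Load 1 — point force P=11 kN at a=8 m (b=L-a=4):
  y_1 = -Pbx(L²-b²-x²)/(6LEI)  [x≤a] = -11·4·(36/5)·(12²-4²-(36/5)²)/(6·12·200000) = -1309/781250 m
Load 2 — uniform load w=-17 kN/m over full span:
  y_2 = -wx(L³-2Lx²+x³)/(24EI) = -(-17)·(36/5)·(12³-2·12·(36/5)²+(36/5)³)/(24·200000) = 42687/1953125 m
Superposition: y = Σ y_i = 78829/3906250 m ≈ 0.020180 m

y(36/5) = 78829/3906250 m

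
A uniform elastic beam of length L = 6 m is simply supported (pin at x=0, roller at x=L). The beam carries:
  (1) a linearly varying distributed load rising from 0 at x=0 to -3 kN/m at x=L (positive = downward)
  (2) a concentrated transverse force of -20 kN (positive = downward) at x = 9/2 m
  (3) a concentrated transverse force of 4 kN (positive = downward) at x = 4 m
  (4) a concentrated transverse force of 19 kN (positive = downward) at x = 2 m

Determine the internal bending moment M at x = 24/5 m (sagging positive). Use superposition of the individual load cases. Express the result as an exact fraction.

Load 1 — triangular load w₀=-3 kN/m (0→w₀ over full span):
  M_1 = w₀Lx/6 - w₀x³/(6L) = (-3)·6·(24/5)/6 - (-3)·(24/5)³/(6·6) = -648/125 kN·m
Load 2 — point force P=-20 kN at a=9/2 m (b=L-a=3/2):
  M_2 = Pa(L-x)/L  [x>a] = (-20)·(9/2)·(6-(24/5))/6 = -18 kN·m
Load 3 — point force P=4 kN at a=4 m (b=L-a=2):
  M_3 = Pa(L-x)/L  [x>a] = 4·4·(6-(24/5))/6 = 16/5 kN·m
Load 4 — point force P=19 kN at a=2 m (b=L-a=4):
  M_4 = Pa(L-x)/L  [x>a] = 19·2·(6-(24/5))/6 = 38/5 kN·m
Superposition: M = Σ M_i = -1548/125 kN·m ≈ -12.384000 kN·m

M(24/5) = -1548/125 kN·m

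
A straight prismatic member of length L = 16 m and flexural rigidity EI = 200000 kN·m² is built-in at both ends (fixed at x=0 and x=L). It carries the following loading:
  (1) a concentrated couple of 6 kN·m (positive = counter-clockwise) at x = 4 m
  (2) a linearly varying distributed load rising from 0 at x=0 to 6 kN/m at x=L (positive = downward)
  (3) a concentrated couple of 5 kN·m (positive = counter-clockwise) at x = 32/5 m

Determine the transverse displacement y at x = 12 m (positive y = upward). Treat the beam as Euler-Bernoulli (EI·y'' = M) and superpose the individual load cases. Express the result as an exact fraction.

Load 1 — applied couple M₀=6 kN·m at a=4 m (b=L-a=12):
  y_1 = (R_Ax³/6 - M_Ax²/2 - M₀(x-a)²/2)/EI  [x>a] with R_A=27/64, M_A=-9/8 = ((27/64)·12³/6 - (-9/8)·12²/2 - 6·(12-4)²/2)/200000 = 21/400000 m
Load 2 — triangular load w₀=6 kN/m (0→w₀ over full span):
  y_2 = -w₀x²(L-x)²(x+2L)/(120LEI) = -6·12²·(16-12)²·(12+2·16)/(120·16·200000) = -99/62500 m
Load 3 — applied couple M₀=5 kN·m at a=32/5 m (b=L-a=48/5):
  y_3 = (R_Ax³/6 - M_Ax²/2 - M₀(x-a)²/2)/EI  [x>a] with R_A=9/20, M_A=3/5 = ((9/20)·12³/6 - (3/5)·12²/2 - 5·(12-(32/5))²/2)/200000 = 1/25000 m
Superposition: y = Σ y_i = -2983/2000000 m ≈ -0.001491 m

y(12) = -2983/2000000 m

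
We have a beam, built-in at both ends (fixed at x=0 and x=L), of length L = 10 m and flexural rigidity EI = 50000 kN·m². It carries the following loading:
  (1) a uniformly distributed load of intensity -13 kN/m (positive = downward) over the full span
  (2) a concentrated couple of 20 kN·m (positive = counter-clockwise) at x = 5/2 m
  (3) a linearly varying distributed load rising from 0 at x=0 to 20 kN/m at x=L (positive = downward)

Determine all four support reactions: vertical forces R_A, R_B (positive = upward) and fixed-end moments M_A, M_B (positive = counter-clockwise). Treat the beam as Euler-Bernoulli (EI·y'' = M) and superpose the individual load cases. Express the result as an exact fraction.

R_A = -131/4 kN, M_A = -545/12 kN·m, R_B = 11/4 kN, M_B = 175/12 kN·m

Load 1 — uniform load w=-13 kN/m over full span:
  R_A = wL/2 = (-13)·10/2 = -65 kN
  M_A = wL²/12 = (-13)·10²/12 = -325/3 kN·m
  R_B = wL/2 = (-13)·10/2 = -65 kN
  M_B = -wL²/12 = -(-13)·10²/12 = 325/3 kN·m
Load 2 — applied couple M₀=20 kN·m at a=5/2 m (b=L-a=15/2):
  R_A = 6M₀ab/L³ = 6·20·(5/2)·(15/2)/10³ = 9/4 kN
  M_A = M₀b(2a-b)/L² = 20·(15/2)·(2·(5/2)-(15/2))/10² = -15/4 kN·m
  R_B = -6M₀ab/L³ = -6·20·(5/2)·(15/2)/10³ = -9/4 kN
  M_B = M₀a(2b-a)/L² = 20·(5/2)·(2·(15/2)-(5/2))/10² = 25/4 kN·m
Load 3 — triangular load w₀=20 kN/m (0→w₀ over full span):
  R_A = 3w₀L/20 = 3·20·10/20 = 30 kN
  M_A = w₀L²/30 = 20·10²/30 = 200/3 kN·m
  R_B = 7w₀L/20 = 7·20·10/20 = 70 kN
  M_B = -w₀L²/20 = -20·10²/20 = -100 kN·m
Superposition: R_A = -131/4 kN, M_A = -545/12 kN·m, R_B = 11/4 kN, M_B = 175/12 kN·m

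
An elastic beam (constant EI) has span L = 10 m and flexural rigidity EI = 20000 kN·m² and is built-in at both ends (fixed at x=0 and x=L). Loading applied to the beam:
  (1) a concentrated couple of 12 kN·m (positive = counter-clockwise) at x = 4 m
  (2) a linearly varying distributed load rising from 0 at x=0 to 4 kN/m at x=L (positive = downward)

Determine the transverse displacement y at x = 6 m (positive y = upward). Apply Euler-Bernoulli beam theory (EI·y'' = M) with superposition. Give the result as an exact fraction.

Load 1 — applied couple M₀=12 kN·m at a=4 m (b=L-a=6):
  y_1 = (R_Ax³/6 - M_Ax²/2 - M₀(x-a)²/2)/EI  [x>a] with R_A=216/125, M_A=36/25 = ((216/125)·6³/6 - (36/25)·6²/2 - 12·(6-4)²/2)/20000 = 48/78125 m
Load 2 — triangular load w₀=4 kN/m (0→w₀ over full span):
  y_2 = -w₀x²(L-x)²(x+2L)/(120LEI) = -4·6²·(10-6)²·(6+2·10)/(120·10·20000) = -39/15625 m
Superposition: y = Σ y_i = -147/78125 m ≈ -0.001882 m

y(6) = -147/78125 m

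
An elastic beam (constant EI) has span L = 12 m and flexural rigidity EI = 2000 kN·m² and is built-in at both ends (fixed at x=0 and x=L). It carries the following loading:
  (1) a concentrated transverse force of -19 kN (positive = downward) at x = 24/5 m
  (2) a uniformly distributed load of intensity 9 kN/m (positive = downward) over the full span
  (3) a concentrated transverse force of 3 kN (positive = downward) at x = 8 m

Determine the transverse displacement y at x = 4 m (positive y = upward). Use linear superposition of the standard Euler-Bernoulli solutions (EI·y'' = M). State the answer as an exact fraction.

y(4) = -56048/421875 m

Load 1 — point force P=-19 kN at a=24/5 m (b=L-a=36/5):
  y_1 = -Pb²x²(3aL-(3a+b)x)/(6L³EI)  [x≤a] = -(-19)·(36/5)²·4²·(3·(24/5)·12-(3·(24/5)+(36/5))·4)/(6·12³·2000) = 1026/15625 m
Load 2 — uniform load w=9 kN/m over full span:
  y_2 = -wx²(L-x)²/(24EI) = -9·4²·(12-4)²/(24·2000) = -24/125 m
Load 3 — point force P=3 kN at a=8 m (b=L-a=4):
  y_3 = -Pb²x²(3aL-(3a+b)x)/(6L³EI)  [x≤a] = -3·4²·4²·(3·8·12-(3·8+4)·4)/(6·12³·2000) = -22/3375 m
Superposition: y = Σ y_i = -56048/421875 m ≈ -0.132855 m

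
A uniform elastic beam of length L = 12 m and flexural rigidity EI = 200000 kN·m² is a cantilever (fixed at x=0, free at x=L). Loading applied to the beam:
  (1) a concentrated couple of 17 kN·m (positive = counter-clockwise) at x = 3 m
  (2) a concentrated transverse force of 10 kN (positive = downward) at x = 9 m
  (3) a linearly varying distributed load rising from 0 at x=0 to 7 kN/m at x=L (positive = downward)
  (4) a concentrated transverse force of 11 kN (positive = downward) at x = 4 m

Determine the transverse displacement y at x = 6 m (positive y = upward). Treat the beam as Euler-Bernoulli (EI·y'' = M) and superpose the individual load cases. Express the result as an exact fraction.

y(6) = -180449/6000000 m

Load 1 — applied couple M₀=17 kN·m at a=3 m (b=L-a=9):
  y_1 = M₀a(2x-a)/(2EI)  [x>a] = 17·3·(2·6-3)/(2·200000) = 459/400000 m
Load 2 — point force P=10 kN at a=9 m (b=L-a=3):
  y_2 = -Px²(3a-x)/(6EI)  [x≤a] = -10·6²·(3·9-6)/(6·200000) = -63/10000 m
Load 3 — triangular load w₀=7 kN/m (0→w₀ over full span):
  y_3 = (w₀Lx³/12-w₀L²x²/6-w₀x⁵/(120L))/EI = (7·12·6³/12-7·12²·6²/6-7·6⁵/(120·12))/200000 = -22869/1000000 m
Load 4 — point force P=11 kN at a=4 m (b=L-a=8):
  y_4 = -Pa²(3x-a)/(6EI)  [x>a] = -11·4²·(3·6-4)/(6·200000) = -77/37500 m
Superposition: y = Σ y_i = -180449/6000000 m ≈ -0.030075 m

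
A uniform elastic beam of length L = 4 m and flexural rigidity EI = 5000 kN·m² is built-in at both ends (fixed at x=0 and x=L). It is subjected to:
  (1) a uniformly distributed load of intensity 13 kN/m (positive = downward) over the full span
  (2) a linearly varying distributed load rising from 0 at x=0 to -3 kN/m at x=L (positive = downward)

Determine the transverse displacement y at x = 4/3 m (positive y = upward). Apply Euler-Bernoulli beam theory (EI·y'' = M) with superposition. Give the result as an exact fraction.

y(4/3) = -928/759375 m

Load 1 — uniform load w=13 kN/m over full span:
  y_1 = -wx²(L-x)²/(24EI) = -13·(4/3)²·(4-(4/3))²/(24·5000) = -208/151875 m
Load 2 — triangular load w₀=-3 kN/m (0→w₀ over full span):
  y_2 = -w₀x²(L-x)²(x+2L)/(120LEI) = -(-3)·(4/3)²·(4-(4/3))²·((4/3)+2·4)/(120·4·5000) = 112/759375 m
Superposition: y = Σ y_i = -928/759375 m ≈ -0.001222 m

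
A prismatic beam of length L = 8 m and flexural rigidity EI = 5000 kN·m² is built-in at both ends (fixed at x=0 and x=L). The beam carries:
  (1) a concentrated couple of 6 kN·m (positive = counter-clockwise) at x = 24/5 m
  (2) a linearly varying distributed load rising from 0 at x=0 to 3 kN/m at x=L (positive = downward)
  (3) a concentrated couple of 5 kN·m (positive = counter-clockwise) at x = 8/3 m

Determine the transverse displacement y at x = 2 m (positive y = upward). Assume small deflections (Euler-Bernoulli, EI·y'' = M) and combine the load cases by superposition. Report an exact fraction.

Load 1 — applied couple M₀=6 kN·m at a=24/5 m (b=L-a=16/5):
  y_1 = (R_Ax³/6 - M_Ax²/2)/EI  [x≤a] with R_A=27/25, M_A=48/25 = ((27/25)·2³/6 - (48/25)·2²/2)/5000 = -3/6250 m
Load 2 — triangular load w₀=3 kN/m (0→w₀ over full span):
  y_2 = -w₀x²(L-x)²(x+2L)/(120LEI) = -3·2²·(8-2)²·(2+2·8)/(120·8·5000) = -81/50000 m
Load 3 — applied couple M₀=5 kN·m at a=8/3 m (b=L-a=16/3):
  y_3 = (R_Ax³/6 - M_Ax²/2)/EI  [x≤a] with R_A=5/6, M_A=0 = ((5/6)·2³/6 - 0·2²/2)/5000 = 1/4500 m
Superposition: y = Σ y_i = -169/90000 m ≈ -0.001878 m

y(2) = -169/90000 m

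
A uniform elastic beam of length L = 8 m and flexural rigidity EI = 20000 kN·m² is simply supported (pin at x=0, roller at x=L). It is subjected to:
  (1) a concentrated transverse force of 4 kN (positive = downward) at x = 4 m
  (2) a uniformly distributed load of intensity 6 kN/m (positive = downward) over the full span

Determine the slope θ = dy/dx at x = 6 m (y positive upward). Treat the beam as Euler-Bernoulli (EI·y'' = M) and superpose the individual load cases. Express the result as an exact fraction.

θ(6) = 1/200 rad

Load 1 — point force P=4 kN at a=4 m (b=L-a=4):
  θ_1 = -Pa(2L²-6Lx+3x²+a²)/(6LEI)  [x>a] = -4·4·(2·8²-6·8·6+3·6²+4²)/(6·8·20000) = 3/5000 rad
Load 2 — uniform load w=6 kN/m over full span:
  θ_2 = -w(L³-6Lx²+4x³)/(24EI) = -6·(8³-6·8·6²+4·6³)/(24·20000) = 11/2500 rad
Superposition: θ = Σ θ_i = 1/200 rad ≈ 0.005000 rad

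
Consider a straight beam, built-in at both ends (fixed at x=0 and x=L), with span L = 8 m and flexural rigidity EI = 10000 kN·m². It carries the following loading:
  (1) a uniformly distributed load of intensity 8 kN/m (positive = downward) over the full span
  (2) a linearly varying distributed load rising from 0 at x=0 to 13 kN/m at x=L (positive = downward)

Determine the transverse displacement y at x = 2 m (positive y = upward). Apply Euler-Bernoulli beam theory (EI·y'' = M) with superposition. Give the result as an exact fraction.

y(2) = -831/100000 m

Load 1 — uniform load w=8 kN/m over full span:
  y_1 = -wx²(L-x)²/(24EI) = -8·2²·(8-2)²/(24·10000) = -3/625 m
Load 2 — triangular load w₀=13 kN/m (0→w₀ over full span):
  y_2 = -w₀x²(L-x)²(x+2L)/(120LEI) = -13·2²·(8-2)²·(2+2·8)/(120·8·10000) = -351/100000 m
Superposition: y = Σ y_i = -831/100000 m ≈ -0.008310 m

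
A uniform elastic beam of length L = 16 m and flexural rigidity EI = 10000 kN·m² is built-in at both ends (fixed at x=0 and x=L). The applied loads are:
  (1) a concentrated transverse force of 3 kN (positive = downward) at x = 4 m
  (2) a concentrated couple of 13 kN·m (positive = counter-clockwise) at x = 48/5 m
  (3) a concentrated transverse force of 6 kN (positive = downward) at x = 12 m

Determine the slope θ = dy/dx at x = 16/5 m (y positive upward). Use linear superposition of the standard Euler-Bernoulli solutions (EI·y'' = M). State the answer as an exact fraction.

θ(16/5) = -1997/781250 rad

Load 1 — point force P=3 kN at a=4 m (b=L-a=12):
  θ_1 = -Pb²x(2aL-(3a+b)x)/(2L³EI)  [x≤a] = -3·12²·(16/5)·(2·4·16-(3·4+12)·(16/5))/(2·16³·10000) = -27/31250 rad
Load 2 — applied couple M₀=13 kN·m at a=48/5 m (b=L-a=32/5):
  θ_2 = (R_Ax²/2 - M_Ax)/EI  [x≤a] with R_A=117/100, M_A=104/25 = ((117/100)·(16/5)²/2 - (104/25)·(16/5))/10000 = -286/390625 rad
Load 3 — point force P=6 kN at a=12 m (b=L-a=4):
  θ_3 = -Pb²x(2aL-(3a+b)x)/(2L³EI)  [x≤a] = -6·4²·(16/5)·(2·12·16-(3·12+4)·(16/5))/(2·16³·10000) = -3/3125 rad
Superposition: θ = Σ θ_i = -1997/781250 rad ≈ -0.002556 rad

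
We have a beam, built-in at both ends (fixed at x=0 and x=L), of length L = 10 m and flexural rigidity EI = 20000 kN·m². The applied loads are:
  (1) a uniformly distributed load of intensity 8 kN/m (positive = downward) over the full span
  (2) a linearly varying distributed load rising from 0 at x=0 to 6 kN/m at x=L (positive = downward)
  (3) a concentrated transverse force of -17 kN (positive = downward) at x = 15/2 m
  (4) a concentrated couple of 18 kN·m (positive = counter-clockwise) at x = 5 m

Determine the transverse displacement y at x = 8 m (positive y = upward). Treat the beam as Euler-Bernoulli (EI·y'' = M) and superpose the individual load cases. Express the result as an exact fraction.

y(8) = -104503/24000000 m

Load 1 — uniform load w=8 kN/m over full span:
  y_1 = -wx²(L-x)²/(24EI) = -8·8²·(10-8)²/(24·20000) = -8/1875 m
Load 2 — triangular load w₀=6 kN/m (0→w₀ over full span):
  y_2 = -w₀x²(L-x)²(x+2L)/(120LEI) = -6·8²·(10-8)²·(8+2·10)/(120·10·20000) = -28/15625 m
Load 3 — point force P=-17 kN at a=15/2 m (b=L-a=5/2):
  y_3 = -Pa²(L-x)²(3bL-(3b+a)(L-x))/(6L³EI)  [x>a] = -(-17)·(15/2)²·(10-8)²·(3·(5/2)·10-(3·(5/2)+(15/2))·(10-8))/(6·10³·20000) = 459/320000 m
Load 4 — applied couple M₀=18 kN·m at a=5 m (b=L-a=5):
  y_4 = (R_Ax³/6 - M_Ax²/2 - M₀(x-a)²/2)/EI  [x>a] with R_A=27/10, M_A=9/2 = ((27/10)·8³/6 - (9/2)·8²/2 - 18·(8-5)²/2)/20000 = 27/100000 m
Superposition: y = Σ y_i = -104503/24000000 m ≈ -0.004354 m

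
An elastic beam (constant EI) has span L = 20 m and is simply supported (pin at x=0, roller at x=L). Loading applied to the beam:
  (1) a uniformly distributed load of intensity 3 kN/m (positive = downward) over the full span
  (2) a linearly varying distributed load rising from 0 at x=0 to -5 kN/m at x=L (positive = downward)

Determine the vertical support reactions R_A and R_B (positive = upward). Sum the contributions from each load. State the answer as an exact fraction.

Load 1 — uniform load w=3 kN/m over full span:
  R_A = wL/2 = 3·20/2 = 30 kN
  R_B = wL/2 = 3·20/2 = 30 kN
Load 2 — triangular load w₀=-5 kN/m (0→w₀ over full span):
  R_A = w₀L/6 = (-5)·20/6 = -50/3 kN
  R_B = w₀L/3 = (-5)·20/3 = -100/3 kN
Superposition: R_A = 40/3 kN, R_B = -10/3 kN

R_A = 40/3 kN, R_B = -10/3 kN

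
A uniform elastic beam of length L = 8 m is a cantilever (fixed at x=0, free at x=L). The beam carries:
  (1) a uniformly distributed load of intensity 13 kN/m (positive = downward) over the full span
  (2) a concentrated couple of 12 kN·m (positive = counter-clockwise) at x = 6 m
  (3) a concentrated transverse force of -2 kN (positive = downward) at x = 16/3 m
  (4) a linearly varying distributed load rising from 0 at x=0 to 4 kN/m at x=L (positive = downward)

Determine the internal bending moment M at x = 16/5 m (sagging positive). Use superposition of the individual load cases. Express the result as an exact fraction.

M(16/5) = -63884/375 kN·m

Load 1 — uniform load w=13 kN/m over full span:
  M_1 = -w(L-x)²/2 = -13·(8-(16/5))²/2 = -3744/25 kN·m
Load 2 — applied couple M₀=12 kN·m at a=6 m (b=L-a=2):
  M_2 = M₀  [x≤a] = 12 = 12 kN·m
Load 3 — point force P=-2 kN at a=16/3 m (b=L-a=8/3):
  M_3 = -P(a-x)  [x≤a] = -(-2)·((16/3)-(16/5)) = 64/15 kN·m
Load 4 — triangular load w₀=4 kN/m (0→w₀ over full span):
  M_4 = w₀Lx/2 - w₀L²/3 - w₀x³/(6L) = 4·8·(16/5)/2 - 4·8²/3 - 4·(16/5)³/(6·8) = -4608/125 kN·m
Superposition: M = Σ M_i = -63884/375 kN·m ≈ -170.357333 kN·m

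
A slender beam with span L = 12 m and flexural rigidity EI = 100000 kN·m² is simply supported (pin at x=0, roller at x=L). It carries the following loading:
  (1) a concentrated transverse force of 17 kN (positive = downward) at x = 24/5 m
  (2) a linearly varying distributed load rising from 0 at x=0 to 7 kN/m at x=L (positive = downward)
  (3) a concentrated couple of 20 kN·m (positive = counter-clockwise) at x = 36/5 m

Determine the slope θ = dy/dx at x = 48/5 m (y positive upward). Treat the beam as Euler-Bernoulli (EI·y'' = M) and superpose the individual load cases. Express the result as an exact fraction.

Load 1 — point force P=17 kN at a=24/5 m (b=L-a=36/5):
  θ_1 = -Pa(2L²-6Lx+3x²+a²)/(6LEI)  [x>a] = -17·(24/5)·(2·12²-6·12·(48/5)+3·(48/5)²+(24/5)²)/(6·12·100000) = 459/390625 rad
Load 2 — triangular load w₀=7 kN/m (0→w₀ over full span):
  θ_2 = -w₀(7L⁴-30L²x²+15x⁴)/(360LEI) = -7·(7·12⁴-30·12²·(48/5)²+15·(48/5)⁴)/(360·12·100000) = 15897/7812500 rad
Load 3 — applied couple M₀=20 kN·m at a=36/5 m (b=L-a=24/5):
  θ_3 = (M₀x²/(2L)-M₀(x-a)+C₁)/EI  [x>a] with C₁=M₀(3b²-L²)/(6L)=-104/5 = (20·(48/5)²/(2·12)-20·((48/5)-(36/5))+(-104/5))/100000 = 1/12500 rad
Superposition: θ = Σ θ_i = 12851/3906250 rad ≈ 0.003290 rad

θ(48/5) = 12851/3906250 rad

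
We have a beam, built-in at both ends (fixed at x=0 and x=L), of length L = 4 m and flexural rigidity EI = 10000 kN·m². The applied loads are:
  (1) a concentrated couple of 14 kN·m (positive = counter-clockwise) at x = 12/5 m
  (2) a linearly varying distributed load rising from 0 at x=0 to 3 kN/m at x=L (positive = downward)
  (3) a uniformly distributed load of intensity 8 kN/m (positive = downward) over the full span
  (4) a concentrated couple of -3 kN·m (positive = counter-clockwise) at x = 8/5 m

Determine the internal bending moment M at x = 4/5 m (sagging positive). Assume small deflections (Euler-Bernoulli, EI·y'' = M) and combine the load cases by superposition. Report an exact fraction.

Load 1 — applied couple M₀=14 kN·m at a=12/5 m (b=L-a=8/5):
  M_1 = R_Ax - M_A  [x≤a] with R_A=126/25, M_A=112/25 = (126/25)·(4/5) - (112/25) = -56/125 kN·m
Load 2 — triangular load w₀=3 kN/m (0→w₀ over full span):
  M_2 = 3w₀Lx/20 - w₀L²/30 - w₀x³/(6L) = 3·3·4·(4/5)/20 - 3·4²/30 - 3·(4/5)³/(6·4) = -28/125 kN·m
Load 3 — uniform load w=8 kN/m over full span:
  M_3 = wLx/2 - wL²/12 - wx²/2 = 8·4·(4/5)/2 - 8·4²/12 - 8·(4/5)²/2 = -32/75 kN·m
Load 4 — applied couple M₀=-3 kN·m at a=8/5 m (b=L-a=12/5):
  M_4 = R_Ax - M_A  [x≤a] with R_A=-27/25, M_A=-9/25 = (-27/25)·(4/5) - (-9/25) = -63/125 kN·m
Superposition: M = Σ M_i = -601/375 kN·m ≈ -1.602667 kN·m

M(4/5) = -601/375 kN·m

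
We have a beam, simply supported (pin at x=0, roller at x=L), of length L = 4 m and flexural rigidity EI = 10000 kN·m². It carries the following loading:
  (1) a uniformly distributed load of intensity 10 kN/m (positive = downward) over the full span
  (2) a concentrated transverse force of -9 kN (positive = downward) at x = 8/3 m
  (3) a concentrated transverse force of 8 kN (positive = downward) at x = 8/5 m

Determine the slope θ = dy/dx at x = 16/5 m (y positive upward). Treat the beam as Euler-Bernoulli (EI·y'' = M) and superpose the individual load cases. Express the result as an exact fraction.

θ(16/5) = 1427/703125 rad

Load 1 — uniform load w=10 kN/m over full span:
  θ_1 = -w(L³-6Lx²+4x³)/(24EI) = -10·(4³-6·4·(16/5)²+4·(16/5)³)/(24·10000) = 33/15625 rad
Load 2 — point force P=-9 kN at a=8/3 m (b=L-a=4/3):
  θ_2 = -Pa(2L²-6Lx+3x²+a²)/(6LEI)  [x>a] = -(-9)·(8/3)·(2·4²-6·4·(16/5)+3·(16/5)²+(8/3)²)/(6·4·10000) = -98/140625 rad
Load 3 — point force P=8 kN at a=8/5 m (b=L-a=12/5):
  θ_3 = -Pa(2L²-6Lx+3x²+a²)/(6LEI)  [x>a] = -8·(8/5)·(2·4²-6·4·(16/5)+3·(16/5)²+(8/5)²)/(6·4·10000) = 48/78125 rad
Superposition: θ = Σ θ_i = 1427/703125 rad ≈ 0.002030 rad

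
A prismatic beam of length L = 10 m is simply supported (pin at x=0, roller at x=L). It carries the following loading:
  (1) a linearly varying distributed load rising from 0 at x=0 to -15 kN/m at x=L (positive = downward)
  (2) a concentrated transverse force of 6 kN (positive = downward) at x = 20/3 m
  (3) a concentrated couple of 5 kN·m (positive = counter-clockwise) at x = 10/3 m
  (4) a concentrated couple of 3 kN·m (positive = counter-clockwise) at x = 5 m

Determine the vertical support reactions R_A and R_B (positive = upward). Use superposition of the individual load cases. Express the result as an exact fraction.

Load 1 — triangular load w₀=-15 kN/m (0→w₀ over full span):
  R_A = w₀L/6 = (-15)·10/6 = -25 kN
  R_B = w₀L/3 = (-15)·10/3 = -50 kN
Load 2 — point force P=6 kN at a=20/3 m (b=L-a=10/3):
  R_A = Pb/L = 6·(10/3)/10 = 2 kN
  R_B = Pa/L = 6·(20/3)/10 = 4 kN
Load 3 — applied couple M₀=5 kN·m at a=10/3 m (b=L-a=20/3):
  R_A = M₀/L = 5/10 = 1/2 kN
  R_B = -M₀/L = -5/10 = -1/2 kN
Load 4 — applied couple M₀=3 kN·m at a=5 m (b=L-a=5):
  R_A = M₀/L = 3/10 kN
  R_B = -M₀/L = -3/10 kN
Superposition: R_A = -111/5 kN, R_B = -234/5 kN

R_A = -111/5 kN, R_B = -234/5 kN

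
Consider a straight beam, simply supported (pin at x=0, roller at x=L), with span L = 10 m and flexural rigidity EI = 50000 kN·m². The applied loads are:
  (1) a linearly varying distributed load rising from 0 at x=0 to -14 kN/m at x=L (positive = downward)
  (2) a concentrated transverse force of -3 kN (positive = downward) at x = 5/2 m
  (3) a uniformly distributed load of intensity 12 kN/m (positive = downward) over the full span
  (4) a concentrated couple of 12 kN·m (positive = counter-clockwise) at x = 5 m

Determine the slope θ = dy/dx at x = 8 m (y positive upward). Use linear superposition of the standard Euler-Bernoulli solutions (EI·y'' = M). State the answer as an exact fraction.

Load 1 — triangular load w₀=-14 kN/m (0→w₀ over full span):
  θ_1 = -w₀(7L⁴-30L²x²+15x⁴)/(360LEI) = -(-14)·(7·10⁴-30·10²·8²+15·8⁴)/(360·10·50000) = -5299/1125000 rad
Load 2 — point force P=-3 kN at a=5/2 m (b=L-a=15/2):
  θ_2 = -Pa(2L²-6Lx+3x²+a²)/(6LEI)  [x>a] = -(-3)·(5/2)·(2·10²-6·10·8+3·8²+(5/2)²)/(6·10·50000) = -327/1600000 rad
Load 3 — uniform load w=12 kN/m over full span:
  θ_3 = -w(L³-6Lx²+4x³)/(24EI) = -12·(10³-6·10·8²+4·8³)/(24·50000) = 99/12500 rad
Load 4 — applied couple M₀=12 kN·m at a=5 m (b=L-a=5):
  θ_4 = (M₀x²/(2L)-M₀(x-a)+C₁)/EI  [x>a] with C₁=M₀(3b²-L²)/(6L)=-5 = (12·8²/(2·10)-12·(8-5)+(-5))/50000 = -13/250000 rad
Superposition: θ = Σ θ_i = 42529/14400000 rad ≈ 0.002953 rad

θ(8) = 42529/14400000 rad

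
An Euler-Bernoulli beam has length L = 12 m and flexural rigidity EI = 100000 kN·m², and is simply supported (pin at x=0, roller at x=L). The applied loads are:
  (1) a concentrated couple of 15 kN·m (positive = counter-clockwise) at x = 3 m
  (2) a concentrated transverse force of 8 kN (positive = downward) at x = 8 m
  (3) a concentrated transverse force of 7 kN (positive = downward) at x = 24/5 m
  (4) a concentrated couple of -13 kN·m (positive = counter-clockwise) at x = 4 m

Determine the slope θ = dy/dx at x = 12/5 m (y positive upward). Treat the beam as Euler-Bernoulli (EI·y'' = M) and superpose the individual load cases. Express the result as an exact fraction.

Load 1 — applied couple M₀=15 kN·m at a=3 m (b=L-a=9):
  θ_1 = (M₀x²/(2L)+C₁)/EI  [x≤a] with C₁=M₀(3b²-L²)/(6L)=165/8 = (15·(12/5)²/(2·12)+(165/8))/100000 = 969/4000000 rad
Load 2 — point force P=8 kN at a=8 m (b=L-a=4):
  θ_2 = -Pb(L²-b²-3x²)/(6LEI)  [x≤a] = -8·4·(12²-4²-3·(12/5)²)/(6·12·100000) = -346/703125 rad
Load 3 — point force P=7 kN at a=24/5 m (b=L-a=36/5):
  θ_3 = -Pb(L²-b²-3x²)/(6LEI)  [x≤a] = -7·(36/5)·(12²-(36/5)²-3·(12/5)²)/(6·12·100000) = -819/1562500 rad
Load 4 — applied couple M₀=-13 kN·m at a=4 m (b=L-a=8):
  θ_4 = (M₀x²/(2L)+C₁)/EI  [x≤a] with C₁=M₀(3b²-L²)/(6L)=-26/3 = ((-13)·(12/5)²/(2·12)+(-26/3))/100000 = -221/1875000 rad
Superposition: θ = Σ θ_i = -802679/900000000 rad ≈ -0.000892 rad

θ(12/5) = -802679/900000000 rad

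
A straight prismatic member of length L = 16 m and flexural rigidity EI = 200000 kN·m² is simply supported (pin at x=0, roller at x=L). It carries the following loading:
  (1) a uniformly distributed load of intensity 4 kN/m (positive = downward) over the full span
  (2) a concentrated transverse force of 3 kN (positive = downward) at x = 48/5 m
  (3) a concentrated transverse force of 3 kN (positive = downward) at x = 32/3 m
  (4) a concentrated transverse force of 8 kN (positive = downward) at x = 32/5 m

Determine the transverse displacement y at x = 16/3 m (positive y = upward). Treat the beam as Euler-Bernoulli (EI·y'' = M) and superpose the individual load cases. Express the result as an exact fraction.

y(16/3) = -372128/18984375 m

Load 1 — uniform load w=4 kN/m over full span:
  y_1 = -wx(L³-2Lx²+x³)/(24EI) = -4·(16/3)·(16³-2·16·(16/3)²+(16/3)³)/(24·200000) = -11264/759375 m
Load 2 — point force P=3 kN at a=48/5 m (b=L-a=32/5):
  y_2 = -Pbx(L²-b²-x²)/(6LEI)  [x≤a] = -3·(32/5)·(16/3)·(16²-(32/5)²-(16/3)²)/(6·16·200000) = -10496/10546875 m
Load 3 — point force P=3 kN at a=32/3 m (b=L-a=16/3):
  y_3 = -Pbx(L²-b²-x²)/(6LEI)  [x≤a] = -3·(16/3)·(16/3)·(16²-(16/3)²-(16/3)²)/(6·16·200000) = -224/253125 m
Load 4 — point force P=8 kN at a=32/5 m (b=L-a=48/5):
  y_4 = -Pbx(L²-b²-x²)/(6LEI)  [x≤a] = -8·(48/5)·(16/3)·(16²-(48/5)²-(16/3)²)/(6·16·200000) = -30464/10546875 m
Superposition: y = Σ y_i = -372128/18984375 m ≈ -0.019602 m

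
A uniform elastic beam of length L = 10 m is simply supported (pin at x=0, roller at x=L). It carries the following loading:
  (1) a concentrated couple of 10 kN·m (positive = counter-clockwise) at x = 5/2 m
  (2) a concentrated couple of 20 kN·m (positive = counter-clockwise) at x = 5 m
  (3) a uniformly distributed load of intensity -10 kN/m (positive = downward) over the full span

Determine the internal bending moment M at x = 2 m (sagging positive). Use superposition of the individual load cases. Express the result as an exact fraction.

M(2) = -74 kN·m

Load 1 — applied couple M₀=10 kN·m at a=5/2 m (b=L-a=15/2):
  M_1 = M₀x/L  [x≤a] = 10·2/10 = 2 kN·m
Load 2 — applied couple M₀=20 kN·m at a=5 m (b=L-a=5):
  M_2 = M₀x/L  [x≤a] = 20·2/10 = 4 kN·m
Load 3 — uniform load w=-10 kN/m over full span:
  M_3 = wx(L-x)/2 = (-10)·2·(10-2)/2 = -80 kN·m
Superposition: M = Σ M_i = -74 kN·m ≈ -74.000000 kN·m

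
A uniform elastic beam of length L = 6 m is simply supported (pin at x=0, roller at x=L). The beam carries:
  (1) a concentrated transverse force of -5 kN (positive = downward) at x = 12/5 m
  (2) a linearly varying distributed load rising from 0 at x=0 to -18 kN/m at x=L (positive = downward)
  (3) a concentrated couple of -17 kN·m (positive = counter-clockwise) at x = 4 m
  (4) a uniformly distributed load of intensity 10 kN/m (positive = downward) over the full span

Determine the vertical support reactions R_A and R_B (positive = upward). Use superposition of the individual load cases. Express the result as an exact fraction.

R_A = 37/6 kN, R_B = -31/6 kN

Load 1 — point force P=-5 kN at a=12/5 m (b=L-a=18/5):
  R_A = Pb/L = (-5)·(18/5)/6 = -3 kN
  R_B = Pa/L = (-5)·(12/5)/6 = -2 kN
Load 2 — triangular load w₀=-18 kN/m (0→w₀ over full span):
  R_A = w₀L/6 = (-18)·6/6 = -18 kN
  R_B = w₀L/3 = (-18)·6/3 = -36 kN
Load 3 — applied couple M₀=-17 kN·m at a=4 m (b=L-a=2):
  R_A = M₀/L = (-17)/6 = -17/6 kN
  R_B = -M₀/L = -(-17)/6 = 17/6 kN
Load 4 — uniform load w=10 kN/m over full span:
  R_A = wL/2 = 10·6/2 = 30 kN
  R_B = wL/2 = 10·6/2 = 30 kN
Superposition: R_A = 37/6 kN, R_B = -31/6 kN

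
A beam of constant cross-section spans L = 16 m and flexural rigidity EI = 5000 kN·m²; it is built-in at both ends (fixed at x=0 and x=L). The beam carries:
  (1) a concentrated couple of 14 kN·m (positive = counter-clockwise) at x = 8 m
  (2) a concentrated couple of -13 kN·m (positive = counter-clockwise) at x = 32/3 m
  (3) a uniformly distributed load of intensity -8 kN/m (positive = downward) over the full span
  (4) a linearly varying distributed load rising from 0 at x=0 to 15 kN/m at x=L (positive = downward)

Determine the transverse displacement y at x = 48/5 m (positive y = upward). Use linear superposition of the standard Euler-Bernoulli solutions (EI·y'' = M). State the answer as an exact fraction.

y(48/5) = 33488/1953125 m

Load 1 — applied couple M₀=14 kN·m at a=8 m (b=L-a=8):
  y_1 = (R_Ax³/6 - M_Ax²/2 - M₀(x-a)²/2)/EI  [x>a] with R_A=21/16, M_A=7/2 = ((21/16)·(48/5)³/6 - (7/2)·(48/5)²/2 - 14·((48/5)-8)²/2)/5000 = 224/78125 m
Load 2 — applied couple M₀=-13 kN·m at a=32/3 m (b=L-a=16/3):
  y_2 = (R_Ax³/6 - M_Ax²/2)/EI  [x≤a] with R_A=-13/12, M_A=-13/3 = ((-13/12)·(48/5)³/6 - (-13/3)·(48/5)²/2)/5000 = 624/78125 m
Load 3 — uniform load w=-8 kN/m over full span:
  y_3 = -wx²(L-x)²/(24EI) = -(-8)·(48/5)²·(16-(48/5))²/(24·5000) = 98304/390625 m
Load 4 — triangular load w₀=15 kN/m (0→w₀ over full span):
  y_4 = -w₀x²(L-x)²(x+2L)/(120LEI) = -15·(48/5)²·(16-(48/5))²·((48/5)+2·16)/(120·16·5000) = -479232/1953125 m
Superposition: y = Σ y_i = 33488/1953125 m ≈ 0.017146 m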